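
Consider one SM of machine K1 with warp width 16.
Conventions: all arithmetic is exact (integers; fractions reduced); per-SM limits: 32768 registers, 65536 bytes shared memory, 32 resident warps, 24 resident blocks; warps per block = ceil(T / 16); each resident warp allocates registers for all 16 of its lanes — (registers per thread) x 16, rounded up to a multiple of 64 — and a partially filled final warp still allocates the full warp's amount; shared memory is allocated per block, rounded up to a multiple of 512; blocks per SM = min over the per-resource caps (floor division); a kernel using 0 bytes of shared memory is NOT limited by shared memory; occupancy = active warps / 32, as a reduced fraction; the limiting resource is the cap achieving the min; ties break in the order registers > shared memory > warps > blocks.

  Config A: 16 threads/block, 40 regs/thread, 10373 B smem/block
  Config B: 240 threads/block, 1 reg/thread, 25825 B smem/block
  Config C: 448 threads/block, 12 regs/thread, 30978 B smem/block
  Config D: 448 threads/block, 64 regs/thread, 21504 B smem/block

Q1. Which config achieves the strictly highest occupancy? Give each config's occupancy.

occupancies: A 3/16, B 15/16, C 7/8, D 7/8

Answer: B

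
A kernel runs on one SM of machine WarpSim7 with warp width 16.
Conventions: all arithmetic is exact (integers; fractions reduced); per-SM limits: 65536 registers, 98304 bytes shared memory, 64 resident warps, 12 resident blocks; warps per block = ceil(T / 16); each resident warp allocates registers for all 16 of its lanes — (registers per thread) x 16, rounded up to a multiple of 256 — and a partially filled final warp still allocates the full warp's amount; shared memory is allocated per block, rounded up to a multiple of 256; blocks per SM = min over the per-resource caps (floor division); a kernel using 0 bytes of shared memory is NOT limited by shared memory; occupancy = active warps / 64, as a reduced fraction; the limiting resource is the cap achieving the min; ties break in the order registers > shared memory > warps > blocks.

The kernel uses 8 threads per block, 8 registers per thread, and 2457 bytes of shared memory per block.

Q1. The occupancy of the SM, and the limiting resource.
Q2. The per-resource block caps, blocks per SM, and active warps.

Answer: occupancy 3/16, limited by blocks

registers: 256 blocks
shared memory: 38 blocks
warps: 64 blocks
blocks: 12 blocks

Answer: 12 blocks, 12 active warps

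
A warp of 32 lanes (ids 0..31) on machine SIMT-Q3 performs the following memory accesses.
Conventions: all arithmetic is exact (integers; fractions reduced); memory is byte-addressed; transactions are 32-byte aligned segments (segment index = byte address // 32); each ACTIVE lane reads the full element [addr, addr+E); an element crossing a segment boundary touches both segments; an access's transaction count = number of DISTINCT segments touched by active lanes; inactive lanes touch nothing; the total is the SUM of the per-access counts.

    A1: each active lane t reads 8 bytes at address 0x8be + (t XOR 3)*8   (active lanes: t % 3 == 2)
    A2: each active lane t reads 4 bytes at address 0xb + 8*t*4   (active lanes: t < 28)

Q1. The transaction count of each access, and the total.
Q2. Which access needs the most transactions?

A1: 8 transactions
A2: 28 transactions

Answer: 8,28; total 36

Answer: A2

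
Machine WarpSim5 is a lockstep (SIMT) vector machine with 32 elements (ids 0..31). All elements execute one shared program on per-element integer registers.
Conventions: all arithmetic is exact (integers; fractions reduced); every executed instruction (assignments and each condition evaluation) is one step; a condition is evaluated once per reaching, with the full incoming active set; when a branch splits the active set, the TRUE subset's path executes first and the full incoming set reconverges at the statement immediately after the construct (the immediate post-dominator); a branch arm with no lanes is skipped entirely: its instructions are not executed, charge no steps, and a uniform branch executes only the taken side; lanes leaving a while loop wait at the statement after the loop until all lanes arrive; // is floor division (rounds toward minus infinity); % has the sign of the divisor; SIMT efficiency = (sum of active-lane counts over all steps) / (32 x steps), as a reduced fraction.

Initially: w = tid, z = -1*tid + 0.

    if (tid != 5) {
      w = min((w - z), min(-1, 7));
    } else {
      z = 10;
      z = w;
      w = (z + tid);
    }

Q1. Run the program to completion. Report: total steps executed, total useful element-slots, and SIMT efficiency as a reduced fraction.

Answer: 5 steps, 66 useful, 33/80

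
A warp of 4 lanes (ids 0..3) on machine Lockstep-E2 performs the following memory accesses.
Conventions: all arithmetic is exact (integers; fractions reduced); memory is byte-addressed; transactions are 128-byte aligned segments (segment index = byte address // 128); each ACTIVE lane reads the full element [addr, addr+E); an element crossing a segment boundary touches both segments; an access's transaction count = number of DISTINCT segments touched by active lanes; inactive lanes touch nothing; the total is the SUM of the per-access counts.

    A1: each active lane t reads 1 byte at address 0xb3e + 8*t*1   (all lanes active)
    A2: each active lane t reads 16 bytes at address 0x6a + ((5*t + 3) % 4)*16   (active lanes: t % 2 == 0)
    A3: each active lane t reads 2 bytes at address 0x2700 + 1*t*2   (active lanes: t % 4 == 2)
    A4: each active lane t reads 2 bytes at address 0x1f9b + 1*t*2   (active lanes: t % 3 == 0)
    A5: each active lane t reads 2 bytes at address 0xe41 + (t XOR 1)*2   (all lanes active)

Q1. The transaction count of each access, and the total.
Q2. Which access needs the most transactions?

A1: 1 transaction
A2: 2 transactions
A3: 1 transaction
A4: 1 transaction
A5: 1 transaction

Answer: 1,2,1,1,1; total 6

Answer: A2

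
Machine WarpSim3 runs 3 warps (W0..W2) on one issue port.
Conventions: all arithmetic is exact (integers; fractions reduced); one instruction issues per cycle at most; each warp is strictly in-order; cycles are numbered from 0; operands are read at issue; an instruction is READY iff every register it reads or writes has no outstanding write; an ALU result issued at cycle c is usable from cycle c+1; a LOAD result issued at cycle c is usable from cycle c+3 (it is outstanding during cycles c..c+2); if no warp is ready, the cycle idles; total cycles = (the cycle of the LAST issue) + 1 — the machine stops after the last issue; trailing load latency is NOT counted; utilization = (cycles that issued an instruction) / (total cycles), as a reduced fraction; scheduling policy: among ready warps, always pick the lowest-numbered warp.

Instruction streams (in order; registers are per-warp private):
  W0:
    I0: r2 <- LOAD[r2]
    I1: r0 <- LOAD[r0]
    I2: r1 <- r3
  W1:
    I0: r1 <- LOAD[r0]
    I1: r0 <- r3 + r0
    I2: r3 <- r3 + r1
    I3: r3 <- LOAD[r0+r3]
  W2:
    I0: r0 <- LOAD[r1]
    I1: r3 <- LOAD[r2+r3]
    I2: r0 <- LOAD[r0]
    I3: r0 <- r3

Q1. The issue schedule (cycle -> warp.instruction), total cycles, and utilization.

cycle 0: W0.I0
cycle 1: W0.I1
cycle 2: W0.I2
cycle 3: W1.I0
cycle 4: W1.I1
cycle 5: W2.I0
cycle 6: W1.I2
cycle 7: W1.I3
cycle 8: W2.I1
cycle 9: W2.I2
cycle 10: idle
cycle 11: idle
cycle 12: W2.I3

Answer: 13 cycles, utilization 11/13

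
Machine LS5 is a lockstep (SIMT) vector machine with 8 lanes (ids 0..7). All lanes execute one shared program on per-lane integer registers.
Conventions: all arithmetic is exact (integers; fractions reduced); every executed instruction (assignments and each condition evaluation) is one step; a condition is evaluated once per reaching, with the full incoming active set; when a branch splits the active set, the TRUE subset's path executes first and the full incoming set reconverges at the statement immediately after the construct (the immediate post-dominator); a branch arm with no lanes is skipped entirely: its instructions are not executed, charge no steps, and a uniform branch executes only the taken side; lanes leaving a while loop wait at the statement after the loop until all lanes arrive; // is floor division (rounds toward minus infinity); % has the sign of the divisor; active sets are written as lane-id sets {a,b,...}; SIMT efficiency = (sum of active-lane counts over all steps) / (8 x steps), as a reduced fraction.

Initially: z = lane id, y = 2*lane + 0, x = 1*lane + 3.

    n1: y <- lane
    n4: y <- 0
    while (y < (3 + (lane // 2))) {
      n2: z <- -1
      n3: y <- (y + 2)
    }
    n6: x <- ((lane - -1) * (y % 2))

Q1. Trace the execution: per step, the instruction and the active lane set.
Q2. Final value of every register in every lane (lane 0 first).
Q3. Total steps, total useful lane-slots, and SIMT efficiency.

step 0: y <- lane                    {0,1,2,3,4,5,6,7}
step 1: y <- 0                       {0,1,2,3,4,5,6,7}
step 2: eval (y < (3 + (lane // 2))) {0,1,2,3,4,5,6,7}
step 3: z <- -1                      {0,1,2,3,4,5,6,7}
step 4: y <- (y + 2)                 {0,1,2,3,4,5,6,7}
step 5: eval (y < (3 + (lane // 2))) {0,1,2,3,4,5,6,7}
step 6: z <- -1                      {0,1,2,3,4,5,6,7}
step 7: y <- (y + 2)                 {0,1,2,3,4,5,6,7}
step 8: eval (y < (3 + (lane // 2))) {0,1,2,3,4,5,6,7}
step 9: z <- -1                      {4,5,6,7}
step 10: y <- (y + 2)                 {4,5,6,7}
step 11: eval (y < (3 + (lane // 2))) {4,5,6,7}
step 12: x <- ((lane - -1) * (y % 2)) {0,1,2,3,4,5,6,7}

Answer: 13 steps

z: -1,-1,-1,-1,-1,-1,-1,-1
y: 4,4,4,4,6,6,6,6
x: 0,0,0,0,0,0,0,0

steps = 13; useful = 92; efficiency = 92/104 = 23/26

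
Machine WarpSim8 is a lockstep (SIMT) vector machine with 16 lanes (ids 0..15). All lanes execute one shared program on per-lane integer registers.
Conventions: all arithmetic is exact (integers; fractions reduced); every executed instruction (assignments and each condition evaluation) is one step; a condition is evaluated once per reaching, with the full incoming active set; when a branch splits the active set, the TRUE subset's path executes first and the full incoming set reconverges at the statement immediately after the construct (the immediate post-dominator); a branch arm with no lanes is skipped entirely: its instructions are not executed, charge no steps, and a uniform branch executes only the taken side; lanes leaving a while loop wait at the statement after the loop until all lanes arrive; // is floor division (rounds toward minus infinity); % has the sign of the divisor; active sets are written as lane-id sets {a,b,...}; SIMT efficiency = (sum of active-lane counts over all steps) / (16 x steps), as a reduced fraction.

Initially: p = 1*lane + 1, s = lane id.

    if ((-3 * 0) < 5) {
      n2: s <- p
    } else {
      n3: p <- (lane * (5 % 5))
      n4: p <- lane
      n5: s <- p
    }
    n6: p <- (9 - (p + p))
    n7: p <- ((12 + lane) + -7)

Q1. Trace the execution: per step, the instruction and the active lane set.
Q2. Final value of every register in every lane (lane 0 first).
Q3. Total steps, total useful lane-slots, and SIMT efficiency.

step 0: eval ((-3 * 0) < 5)          {0,1,2,3,4,5,6,7,8,9,10,11,12,13,14,15}
step 1: s <- p                       {0,1,2,3,4,5,6,7,8,9,10,11,12,13,14,15}
step 2: p <- (9 - (p + p))           {0,1,2,3,4,5,6,7,8,9,10,11,12,13,14,15}
step 3: p <- ((12 + lane) + -7)      {0,1,2,3,4,5,6,7,8,9,10,11,12,13,14,15}

Answer: 4 steps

p: 5,6,7,8,9,10,11,12,13,14,15,16,17,18,19,20
s: 1,2,3,4,5,6,7,8,9,10,11,12,13,14,15,16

steps = 4; useful = 64; efficiency = 64/64 = 1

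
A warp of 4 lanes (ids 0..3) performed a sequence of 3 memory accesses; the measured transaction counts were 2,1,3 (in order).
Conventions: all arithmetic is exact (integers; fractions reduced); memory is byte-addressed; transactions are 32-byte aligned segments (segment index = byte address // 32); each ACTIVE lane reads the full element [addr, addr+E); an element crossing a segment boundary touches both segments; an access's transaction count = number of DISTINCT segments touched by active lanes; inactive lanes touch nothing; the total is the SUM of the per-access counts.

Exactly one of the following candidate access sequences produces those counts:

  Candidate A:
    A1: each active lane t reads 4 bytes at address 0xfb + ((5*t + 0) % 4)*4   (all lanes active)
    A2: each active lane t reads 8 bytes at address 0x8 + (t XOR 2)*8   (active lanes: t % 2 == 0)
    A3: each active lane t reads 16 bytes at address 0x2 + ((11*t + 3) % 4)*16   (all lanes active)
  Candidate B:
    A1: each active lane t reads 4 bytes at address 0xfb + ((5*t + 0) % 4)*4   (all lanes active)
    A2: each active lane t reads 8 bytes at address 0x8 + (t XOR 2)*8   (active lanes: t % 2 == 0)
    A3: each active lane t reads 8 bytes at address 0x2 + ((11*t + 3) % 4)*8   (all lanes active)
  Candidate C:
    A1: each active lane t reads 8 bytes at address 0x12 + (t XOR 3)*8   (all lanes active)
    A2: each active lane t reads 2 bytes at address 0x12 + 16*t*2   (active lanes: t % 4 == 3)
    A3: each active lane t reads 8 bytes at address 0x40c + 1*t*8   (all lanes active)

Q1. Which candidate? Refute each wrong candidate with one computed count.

B: A3 gives 2 transactions, not 3
C: A3 gives 2 transactions, not 3
A: all counts match (2,1,3)

Answer: A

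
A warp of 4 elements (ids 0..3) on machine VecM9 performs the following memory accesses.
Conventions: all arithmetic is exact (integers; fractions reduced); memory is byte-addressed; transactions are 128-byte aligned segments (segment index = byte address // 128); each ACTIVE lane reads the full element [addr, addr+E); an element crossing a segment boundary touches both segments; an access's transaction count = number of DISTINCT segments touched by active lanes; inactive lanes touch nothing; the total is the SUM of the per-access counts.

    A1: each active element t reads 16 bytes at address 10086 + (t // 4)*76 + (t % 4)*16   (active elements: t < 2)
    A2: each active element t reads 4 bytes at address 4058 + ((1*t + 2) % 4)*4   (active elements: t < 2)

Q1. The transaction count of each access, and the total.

A1: 2 transactions
A2: 1 transaction

Answer: 2,1; total 3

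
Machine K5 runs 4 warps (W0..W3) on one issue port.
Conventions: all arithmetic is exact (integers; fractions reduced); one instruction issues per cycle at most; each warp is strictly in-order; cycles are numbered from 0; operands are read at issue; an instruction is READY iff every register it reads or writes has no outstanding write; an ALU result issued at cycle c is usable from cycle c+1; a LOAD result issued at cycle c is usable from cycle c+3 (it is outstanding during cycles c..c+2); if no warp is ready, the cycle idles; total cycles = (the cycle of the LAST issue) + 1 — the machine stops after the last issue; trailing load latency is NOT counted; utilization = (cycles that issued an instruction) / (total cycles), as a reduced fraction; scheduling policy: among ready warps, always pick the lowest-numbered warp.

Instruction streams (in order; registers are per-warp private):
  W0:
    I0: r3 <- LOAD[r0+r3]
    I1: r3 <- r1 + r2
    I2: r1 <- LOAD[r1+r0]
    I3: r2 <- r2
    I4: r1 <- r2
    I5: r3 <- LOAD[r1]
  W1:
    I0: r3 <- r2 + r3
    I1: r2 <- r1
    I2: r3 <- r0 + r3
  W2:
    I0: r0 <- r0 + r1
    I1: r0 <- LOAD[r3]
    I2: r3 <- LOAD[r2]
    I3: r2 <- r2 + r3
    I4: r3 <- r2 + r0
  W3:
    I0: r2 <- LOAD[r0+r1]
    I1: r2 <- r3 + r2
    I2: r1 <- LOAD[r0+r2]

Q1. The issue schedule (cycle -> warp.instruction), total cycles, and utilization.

cycle 0: W0.I0
cycle 1: W1.I0
cycle 2: W1.I1
cycle 3: W0.I1
cycle 4: W0.I2
cycle 5: W0.I3
cycle 6: W1.I2
cycle 7: W0.I4
cycle 8: W0.I5
cycle 9: W2.I0
cycle 10: W2.I1
cycle 11: W2.I2
cycle 12: W3.I0
cycle 13: idle
cycle 14: W2.I3
cycle 15: W2.I4
cycle 16: W3.I1
cycle 17: W3.I2

Answer: 18 cycles, utilization 17/18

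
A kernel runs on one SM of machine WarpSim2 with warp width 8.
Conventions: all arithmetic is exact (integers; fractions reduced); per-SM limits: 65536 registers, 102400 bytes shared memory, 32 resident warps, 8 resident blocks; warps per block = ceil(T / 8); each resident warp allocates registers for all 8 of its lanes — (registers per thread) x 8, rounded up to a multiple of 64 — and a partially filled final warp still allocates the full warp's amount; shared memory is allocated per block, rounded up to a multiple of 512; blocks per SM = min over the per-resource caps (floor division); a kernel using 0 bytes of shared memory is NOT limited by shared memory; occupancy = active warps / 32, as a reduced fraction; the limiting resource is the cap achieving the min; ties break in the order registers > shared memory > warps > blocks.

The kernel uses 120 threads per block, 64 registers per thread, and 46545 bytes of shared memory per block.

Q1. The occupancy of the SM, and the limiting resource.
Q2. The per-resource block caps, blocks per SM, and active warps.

Answer: occupancy 15/16, limited by shared memory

registers: 8 blocks
shared memory: 2 blocks
warps: 2 blocks
blocks: 8 blocks

Answer: 2 blocks, 30 active warps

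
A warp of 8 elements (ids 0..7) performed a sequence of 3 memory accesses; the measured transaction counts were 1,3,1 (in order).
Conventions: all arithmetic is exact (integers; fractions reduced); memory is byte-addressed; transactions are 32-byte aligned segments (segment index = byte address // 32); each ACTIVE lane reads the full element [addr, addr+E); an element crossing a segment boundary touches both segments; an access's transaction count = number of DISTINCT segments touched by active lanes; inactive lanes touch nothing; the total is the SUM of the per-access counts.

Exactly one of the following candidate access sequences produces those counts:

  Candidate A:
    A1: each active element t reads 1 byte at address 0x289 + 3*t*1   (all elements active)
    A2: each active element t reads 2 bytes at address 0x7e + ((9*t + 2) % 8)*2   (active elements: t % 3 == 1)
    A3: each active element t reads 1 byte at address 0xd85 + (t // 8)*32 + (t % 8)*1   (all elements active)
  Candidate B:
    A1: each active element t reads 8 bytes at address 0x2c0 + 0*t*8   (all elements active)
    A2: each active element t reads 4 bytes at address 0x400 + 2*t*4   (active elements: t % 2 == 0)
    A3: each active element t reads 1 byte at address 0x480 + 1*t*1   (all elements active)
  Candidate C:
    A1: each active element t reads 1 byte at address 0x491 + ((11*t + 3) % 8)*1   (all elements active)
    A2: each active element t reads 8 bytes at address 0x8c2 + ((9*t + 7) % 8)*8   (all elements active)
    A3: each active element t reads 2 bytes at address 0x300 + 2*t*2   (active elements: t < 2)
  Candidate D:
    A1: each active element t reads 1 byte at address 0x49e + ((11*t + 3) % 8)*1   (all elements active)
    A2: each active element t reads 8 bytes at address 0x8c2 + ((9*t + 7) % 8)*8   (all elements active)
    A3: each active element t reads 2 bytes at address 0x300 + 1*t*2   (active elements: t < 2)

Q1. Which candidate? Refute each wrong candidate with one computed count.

A: A2 gives 1 transaction, not 3
B: A2 gives 2 transactions, not 3
D: A1 gives 2 transactions, not 1
C: all counts match (1,3,1)

Answer: C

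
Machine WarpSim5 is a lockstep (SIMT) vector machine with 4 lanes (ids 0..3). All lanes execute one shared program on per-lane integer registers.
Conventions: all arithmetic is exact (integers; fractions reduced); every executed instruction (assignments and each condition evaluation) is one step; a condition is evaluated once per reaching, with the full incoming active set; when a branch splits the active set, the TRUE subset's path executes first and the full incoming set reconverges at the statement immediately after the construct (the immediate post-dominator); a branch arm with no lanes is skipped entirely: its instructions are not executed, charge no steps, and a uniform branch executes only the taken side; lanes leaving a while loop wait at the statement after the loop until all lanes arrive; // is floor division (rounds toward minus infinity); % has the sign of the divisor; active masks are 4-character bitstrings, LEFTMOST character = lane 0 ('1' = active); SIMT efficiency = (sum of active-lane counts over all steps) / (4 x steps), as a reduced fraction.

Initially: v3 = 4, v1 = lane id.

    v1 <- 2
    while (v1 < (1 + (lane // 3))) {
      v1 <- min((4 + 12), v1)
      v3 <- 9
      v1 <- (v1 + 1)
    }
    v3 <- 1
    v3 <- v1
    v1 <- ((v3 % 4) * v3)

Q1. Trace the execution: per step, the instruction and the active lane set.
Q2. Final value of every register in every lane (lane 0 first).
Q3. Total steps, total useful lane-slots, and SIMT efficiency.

step 0: v1 <- 2                      1111
step 1: eval (v1 < (1 + (lane // 3))) 1111
step 2: v3 <- 1                      1111
step 3: v3 <- v1                     1111
step 4: v1 <- ((v3 % 4) * v3)        1111

Answer: 5 steps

v3: 2,2,2,2
v1: 4,4,4,4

steps = 5; useful = 20; efficiency = 20/20 = 1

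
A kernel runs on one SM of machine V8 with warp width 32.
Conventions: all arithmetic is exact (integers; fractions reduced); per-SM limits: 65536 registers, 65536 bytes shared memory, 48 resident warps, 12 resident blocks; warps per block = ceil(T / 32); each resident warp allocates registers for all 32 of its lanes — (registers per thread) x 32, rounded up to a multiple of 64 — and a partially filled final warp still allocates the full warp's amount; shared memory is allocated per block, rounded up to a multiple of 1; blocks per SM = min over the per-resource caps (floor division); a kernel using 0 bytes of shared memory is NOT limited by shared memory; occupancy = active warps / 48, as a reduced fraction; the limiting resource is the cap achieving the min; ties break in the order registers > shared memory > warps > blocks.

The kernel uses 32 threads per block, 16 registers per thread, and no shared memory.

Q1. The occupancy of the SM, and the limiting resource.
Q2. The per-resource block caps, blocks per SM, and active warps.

Answer: occupancy 1/4, limited by blocks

registers: 128 blocks
shared memory: no limit (kernel uses none)
warps: 48 blocks
blocks: 12 blocks

Answer: 12 blocks, 12 active warps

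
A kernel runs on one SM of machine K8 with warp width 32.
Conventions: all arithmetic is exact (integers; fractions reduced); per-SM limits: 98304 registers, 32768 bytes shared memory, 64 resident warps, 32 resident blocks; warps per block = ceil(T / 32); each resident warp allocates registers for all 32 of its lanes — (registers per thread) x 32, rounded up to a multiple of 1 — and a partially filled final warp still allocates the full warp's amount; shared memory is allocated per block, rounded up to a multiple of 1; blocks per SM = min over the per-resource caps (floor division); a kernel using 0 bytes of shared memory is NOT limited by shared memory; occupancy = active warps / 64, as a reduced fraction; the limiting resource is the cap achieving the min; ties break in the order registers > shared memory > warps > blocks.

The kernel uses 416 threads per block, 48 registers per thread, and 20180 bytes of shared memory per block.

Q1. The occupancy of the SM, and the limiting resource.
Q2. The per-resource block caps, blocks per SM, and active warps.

Answer: occupancy 13/64, limited by shared memory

registers: 4 blocks
shared memory: 1 block
warps: 4 blocks
blocks: 32 blocks

Answer: 1 block, 13 active warps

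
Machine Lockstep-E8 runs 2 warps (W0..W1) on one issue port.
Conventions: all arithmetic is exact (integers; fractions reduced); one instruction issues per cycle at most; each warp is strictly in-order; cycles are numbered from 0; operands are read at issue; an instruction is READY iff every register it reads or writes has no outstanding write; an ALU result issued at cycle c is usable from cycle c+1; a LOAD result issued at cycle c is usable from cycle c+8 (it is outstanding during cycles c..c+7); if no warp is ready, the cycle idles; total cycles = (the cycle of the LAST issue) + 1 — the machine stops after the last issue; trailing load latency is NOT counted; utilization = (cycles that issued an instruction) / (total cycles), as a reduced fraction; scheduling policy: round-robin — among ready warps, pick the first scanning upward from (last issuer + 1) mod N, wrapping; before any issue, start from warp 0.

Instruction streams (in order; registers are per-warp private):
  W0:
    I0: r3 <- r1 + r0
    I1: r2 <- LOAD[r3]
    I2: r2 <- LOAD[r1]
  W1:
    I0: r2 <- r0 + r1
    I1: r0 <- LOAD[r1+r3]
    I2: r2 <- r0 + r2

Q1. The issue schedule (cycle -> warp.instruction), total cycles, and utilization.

cycle 0: W0.I0
cycle 1: W1.I0
cycle 2: W0.I1
cycle 3: W1.I1
cycle 4: idle
cycle 5: idle
cycle 6: idle
cycle 7: idle
cycle 8: idle
cycle 9: idle
cycle 10: W0.I2
cycle 11: W1.I2

Answer: 12 cycles, utilization 1/2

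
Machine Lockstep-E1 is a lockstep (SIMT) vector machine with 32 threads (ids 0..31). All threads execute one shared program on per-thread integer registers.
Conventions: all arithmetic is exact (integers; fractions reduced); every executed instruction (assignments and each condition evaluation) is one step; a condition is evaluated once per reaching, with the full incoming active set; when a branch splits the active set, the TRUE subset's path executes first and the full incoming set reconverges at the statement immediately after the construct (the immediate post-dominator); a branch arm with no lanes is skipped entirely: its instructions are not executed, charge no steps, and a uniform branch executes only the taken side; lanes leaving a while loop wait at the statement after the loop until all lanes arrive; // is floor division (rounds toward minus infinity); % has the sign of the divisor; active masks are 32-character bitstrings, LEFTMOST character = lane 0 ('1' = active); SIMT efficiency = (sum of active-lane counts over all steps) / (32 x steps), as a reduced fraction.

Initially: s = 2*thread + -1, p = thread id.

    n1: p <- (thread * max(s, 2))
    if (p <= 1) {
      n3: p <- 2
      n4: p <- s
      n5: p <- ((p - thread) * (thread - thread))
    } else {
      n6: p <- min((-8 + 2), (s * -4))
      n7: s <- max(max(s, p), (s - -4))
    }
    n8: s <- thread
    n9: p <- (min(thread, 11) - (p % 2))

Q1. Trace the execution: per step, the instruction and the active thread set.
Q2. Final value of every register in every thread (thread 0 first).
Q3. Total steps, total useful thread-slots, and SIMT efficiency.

step 0: p <- (thread * max(s, 2))    11111111111111111111111111111111
step 1: eval (p <= 1)                11111111111111111111111111111111
step 2: p <- 2                       10000000000000000000000000000000
step 3: p <- s                       10000000000000000000000000000000
step 4: p <- ((p - thread) * (thread - thread)) 10000000000000000000000000000000
step 5: p <- min((-8 + 2), (s * -4)) 01111111111111111111111111111111
step 6: s <- max(max(s, p), (s - -4)) 01111111111111111111111111111111
step 7: s <- thread                  11111111111111111111111111111111
step 8: p <- (min(thread, 11) - (p % 2)) 11111111111111111111111111111111

Answer: 9 steps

s: 0,1,2,3,4,5,6,7,8,9,10,11,12,13,14,15,16,17,18,19,20,21,22,23,24,25,26,27,28,29,30,31
p: 0,1,2,3,4,5,6,7,8,9,10,11,11,11,11,11,11,11,11,11,11,11,11,11,11,11,11,11,11,11,11,11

steps = 9; useful = 193; efficiency = 193/288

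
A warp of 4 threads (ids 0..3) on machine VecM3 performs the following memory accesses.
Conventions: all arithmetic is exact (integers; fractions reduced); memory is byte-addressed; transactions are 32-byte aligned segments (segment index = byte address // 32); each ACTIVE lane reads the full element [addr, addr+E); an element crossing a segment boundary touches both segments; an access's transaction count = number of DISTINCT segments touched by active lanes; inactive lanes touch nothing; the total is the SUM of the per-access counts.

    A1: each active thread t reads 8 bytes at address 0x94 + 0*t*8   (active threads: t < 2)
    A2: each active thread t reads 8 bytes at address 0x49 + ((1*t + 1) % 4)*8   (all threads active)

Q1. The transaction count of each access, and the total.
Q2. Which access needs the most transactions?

A1: 1 transaction
A2: 2 transactions

Answer: 1,2; total 3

Answer: A2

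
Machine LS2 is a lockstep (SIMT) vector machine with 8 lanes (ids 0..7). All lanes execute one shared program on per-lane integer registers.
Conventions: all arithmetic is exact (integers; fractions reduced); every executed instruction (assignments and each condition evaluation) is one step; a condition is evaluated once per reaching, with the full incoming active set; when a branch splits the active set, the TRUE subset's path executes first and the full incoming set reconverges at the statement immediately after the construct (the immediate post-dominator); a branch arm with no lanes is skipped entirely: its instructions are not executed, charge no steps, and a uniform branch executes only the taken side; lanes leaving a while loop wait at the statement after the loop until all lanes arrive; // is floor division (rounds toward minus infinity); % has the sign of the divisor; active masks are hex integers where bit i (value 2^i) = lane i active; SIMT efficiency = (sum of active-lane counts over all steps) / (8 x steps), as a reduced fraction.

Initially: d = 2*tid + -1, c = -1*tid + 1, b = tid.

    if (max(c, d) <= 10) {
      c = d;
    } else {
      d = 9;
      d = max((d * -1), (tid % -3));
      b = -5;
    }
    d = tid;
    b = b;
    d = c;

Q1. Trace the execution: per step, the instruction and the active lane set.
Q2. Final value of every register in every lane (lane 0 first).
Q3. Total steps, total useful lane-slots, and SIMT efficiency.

step 0: eval (max(c, d) <= 10)       0xff
step 1: c <- d                       0x3f
step 2: d <- 9                       0xc0
step 3: d <- max((d * -1), (tid % -3)) 0xc0
step 4: b <- -5                      0xc0
step 5: d <- tid                     0xff
step 6: b <- b                       0xff
step 7: d <- c                       0xff

Answer: 8 steps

d: -1,1,3,5,7,9,-5,-6
c: -1,1,3,5,7,9,-5,-6
b: 0,1,2,3,4,5,-5,-5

steps = 8; useful = 44; efficiency = 44/64 = 11/16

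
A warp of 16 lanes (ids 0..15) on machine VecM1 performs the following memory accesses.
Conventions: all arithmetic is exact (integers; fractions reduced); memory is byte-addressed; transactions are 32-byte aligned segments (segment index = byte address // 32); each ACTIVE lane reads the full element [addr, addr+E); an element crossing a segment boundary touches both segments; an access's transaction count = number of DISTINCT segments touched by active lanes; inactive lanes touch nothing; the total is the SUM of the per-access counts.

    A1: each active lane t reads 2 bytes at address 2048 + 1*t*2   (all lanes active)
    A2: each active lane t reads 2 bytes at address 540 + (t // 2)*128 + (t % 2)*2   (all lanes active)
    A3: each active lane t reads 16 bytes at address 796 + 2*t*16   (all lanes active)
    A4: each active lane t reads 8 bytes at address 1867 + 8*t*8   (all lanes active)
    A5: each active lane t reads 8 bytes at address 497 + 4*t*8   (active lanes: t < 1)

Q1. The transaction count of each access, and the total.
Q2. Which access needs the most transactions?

A1: 1 transaction
A2: 8 transactions
A3: 17 transactions
A4: 16 transactions
A5: 1 transaction

Answer: 1,8,17,16,1; total 43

Answer: A3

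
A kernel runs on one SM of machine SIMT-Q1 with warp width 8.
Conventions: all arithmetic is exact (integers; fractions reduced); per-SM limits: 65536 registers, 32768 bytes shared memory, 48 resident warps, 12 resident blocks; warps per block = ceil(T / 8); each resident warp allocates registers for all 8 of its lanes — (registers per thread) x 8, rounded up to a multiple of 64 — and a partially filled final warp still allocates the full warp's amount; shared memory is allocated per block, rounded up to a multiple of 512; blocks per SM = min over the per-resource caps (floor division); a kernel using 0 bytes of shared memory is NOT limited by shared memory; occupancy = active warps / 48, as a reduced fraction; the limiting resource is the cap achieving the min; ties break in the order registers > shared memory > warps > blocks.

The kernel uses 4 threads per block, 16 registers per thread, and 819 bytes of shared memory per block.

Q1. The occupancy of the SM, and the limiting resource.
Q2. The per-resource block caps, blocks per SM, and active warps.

Answer: occupancy 1/4, limited by blocks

registers: 512 blocks
shared memory: 32 blocks
warps: 48 blocks
blocks: 12 blocks

Answer: 12 blocks, 12 active warps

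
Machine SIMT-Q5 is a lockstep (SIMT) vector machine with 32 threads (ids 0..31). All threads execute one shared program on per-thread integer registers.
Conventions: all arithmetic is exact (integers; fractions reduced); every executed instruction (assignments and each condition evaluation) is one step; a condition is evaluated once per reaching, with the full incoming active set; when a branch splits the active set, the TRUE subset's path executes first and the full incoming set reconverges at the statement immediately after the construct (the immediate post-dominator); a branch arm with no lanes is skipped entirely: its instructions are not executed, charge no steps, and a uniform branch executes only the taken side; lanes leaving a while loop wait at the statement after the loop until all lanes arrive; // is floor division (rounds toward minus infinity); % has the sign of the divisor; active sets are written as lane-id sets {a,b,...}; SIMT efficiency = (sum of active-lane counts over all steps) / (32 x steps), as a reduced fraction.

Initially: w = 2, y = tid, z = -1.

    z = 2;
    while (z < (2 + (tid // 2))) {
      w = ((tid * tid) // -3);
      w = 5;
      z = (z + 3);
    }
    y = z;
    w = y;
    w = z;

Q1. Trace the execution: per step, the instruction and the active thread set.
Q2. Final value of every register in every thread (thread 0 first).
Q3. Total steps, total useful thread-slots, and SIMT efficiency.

step 0: z <- 2                       {0,1,2,3,4,5,6,7,8,9,10,11,12,13,14,15,16,17,18,19,20,21,22,23,24,25,26,27,28,29,30,31}
step 1: eval (z < (2 + (tid // 2)))  {0,1,2,3,4,5,6,7,8,9,10,11,12,13,14,15,16,17,18,19,20,21,22,23,24,25,26,27,28,29,30,31}
step 2: w <- ((tid * tid) // -3)     {2,3,4,5,6,7,8,9,10,11,12,13,14,15,16,17,18,19,20,21,22,23,24,25,26,27,28,29,30,31}
step 3: w <- 5                       {2,3,4,5,6,7,8,9,10,11,12,13,14,15,16,17,18,19,20,21,22,23,24,25,26,27,28,29,30,31}
step 4: z <- (z + 3)                 {2,3,4,5,6,7,8,9,10,11,12,13,14,15,16,17,18,19,20,21,22,23,24,25,26,27,28,29,30,31}
step 5: eval (z < (2 + (tid // 2)))  {2,3,4,5,6,7,8,9,10,11,12,13,14,15,16,17,18,19,20,21,22,23,24,25,26,27,28,29,30,31}
step 6: w <- ((tid * tid) // -3)     {8,9,10,11,12,13,14,15,16,17,18,19,20,21,22,23,24,25,26,27,28,29,30,31}
step 7: w <- 5                       {8,9,10,11,12,13,14,15,16,17,18,19,20,21,22,23,24,25,26,27,28,29,30,31}
step 8: z <- (z + 3)                 {8,9,10,11,12,13,14,15,16,17,18,19,20,21,22,23,24,25,26,27,28,29,30,31}
step 9: eval (z < (2 + (tid // 2)))  {8,9,10,11,12,13,14,15,16,17,18,19,20,21,22,23,24,25,26,27,28,29,30,31}
step 10: w <- ((tid * tid) // -3)     {14,15,16,17,18,19,20,21,22,23,24,25,26,27,28,29,30,31}
step 11: w <- 5                       {14,15,16,17,18,19,20,21,22,23,24,25,26,27,28,29,30,31}
step 12: z <- (z + 3)                 {14,15,16,17,18,19,20,21,22,23,24,25,26,27,28,29,30,31}
step 13: eval (z < (2 + (tid // 2)))  {14,15,16,17,18,19,20,21,22,23,24,25,26,27,28,29,30,31}
step 14: w <- ((tid * tid) // -3)     {20,21,22,23,24,25,26,27,28,29,30,31}
step 15: w <- 5                       {20,21,22,23,24,25,26,27,28,29,30,31}
step 16: z <- (z + 3)                 {20,21,22,23,24,25,26,27,28,29,30,31}
step 17: eval (z < (2 + (tid // 2)))  {20,21,22,23,24,25,26,27,28,29,30,31}
step 18: w <- ((tid * tid) // -3)     {26,27,28,29,30,31}
step 19: w <- 5                       {26,27,28,29,30,31}
step 20: z <- (z + 3)                 {26,27,28,29,30,31}
step 21: eval (z < (2 + (tid // 2)))  {26,27,28,29,30,31}
step 22: y <- z                       {0,1,2,3,4,5,6,7,8,9,10,11,12,13,14,15,16,17,18,19,20,21,22,23,24,25,26,27,28,29,30,31}
step 23: w <- y                       {0,1,2,3,4,5,6,7,8,9,10,11,12,13,14,15,16,17,18,19,20,21,22,23,24,25,26,27,28,29,30,31}
step 24: w <- z                       {0,1,2,3,4,5,6,7,8,9,10,11,12,13,14,15,16,17,18,19,20,21,22,23,24,25,26,27,28,29,30,31}

Answer: 25 steps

w: 2,2,5,5,5,5,5,5,8,8,8,8,8,8,11,11,11,11,11,11,14,14,14,14,14,14,17,17,17,17,17,17
y: 2,2,5,5,5,5,5,5,8,8,8,8,8,8,11,11,11,11,11,11,14,14,14,14,14,14,17,17,17,17,17,17
z: 2,2,5,5,5,5,5,5,8,8,8,8,8,8,11,11,11,11,11,11,14,14,14,14,14,14,17,17,17,17,17,17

steps = 25; useful = 520; efficiency = 520/800 = 13/20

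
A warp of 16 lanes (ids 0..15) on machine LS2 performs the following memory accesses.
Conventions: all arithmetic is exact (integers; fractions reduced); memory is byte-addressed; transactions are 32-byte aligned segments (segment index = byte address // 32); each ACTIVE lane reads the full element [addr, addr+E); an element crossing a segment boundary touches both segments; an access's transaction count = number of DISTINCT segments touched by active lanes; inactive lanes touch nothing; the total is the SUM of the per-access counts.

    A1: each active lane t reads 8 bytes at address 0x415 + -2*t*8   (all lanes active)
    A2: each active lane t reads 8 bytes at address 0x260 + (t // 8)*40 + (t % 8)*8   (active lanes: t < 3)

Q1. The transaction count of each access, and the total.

A1: 8 transactions
A2: 1 transaction

Answer: 8,1; total 9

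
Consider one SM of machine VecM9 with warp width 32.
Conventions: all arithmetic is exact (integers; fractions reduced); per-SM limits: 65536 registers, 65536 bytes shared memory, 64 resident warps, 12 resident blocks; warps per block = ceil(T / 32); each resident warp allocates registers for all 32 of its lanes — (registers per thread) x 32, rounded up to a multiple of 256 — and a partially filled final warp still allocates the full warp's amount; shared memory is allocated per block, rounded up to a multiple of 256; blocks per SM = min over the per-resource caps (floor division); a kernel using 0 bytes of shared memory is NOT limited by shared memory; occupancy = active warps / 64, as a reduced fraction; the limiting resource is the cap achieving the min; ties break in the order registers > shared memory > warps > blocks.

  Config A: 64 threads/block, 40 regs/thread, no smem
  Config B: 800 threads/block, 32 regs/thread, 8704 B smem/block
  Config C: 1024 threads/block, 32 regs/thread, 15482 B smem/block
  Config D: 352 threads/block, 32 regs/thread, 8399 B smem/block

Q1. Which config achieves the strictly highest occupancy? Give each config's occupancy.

occupancies: A 3/8, B 25/32, C 1, D 55/64

Answer: C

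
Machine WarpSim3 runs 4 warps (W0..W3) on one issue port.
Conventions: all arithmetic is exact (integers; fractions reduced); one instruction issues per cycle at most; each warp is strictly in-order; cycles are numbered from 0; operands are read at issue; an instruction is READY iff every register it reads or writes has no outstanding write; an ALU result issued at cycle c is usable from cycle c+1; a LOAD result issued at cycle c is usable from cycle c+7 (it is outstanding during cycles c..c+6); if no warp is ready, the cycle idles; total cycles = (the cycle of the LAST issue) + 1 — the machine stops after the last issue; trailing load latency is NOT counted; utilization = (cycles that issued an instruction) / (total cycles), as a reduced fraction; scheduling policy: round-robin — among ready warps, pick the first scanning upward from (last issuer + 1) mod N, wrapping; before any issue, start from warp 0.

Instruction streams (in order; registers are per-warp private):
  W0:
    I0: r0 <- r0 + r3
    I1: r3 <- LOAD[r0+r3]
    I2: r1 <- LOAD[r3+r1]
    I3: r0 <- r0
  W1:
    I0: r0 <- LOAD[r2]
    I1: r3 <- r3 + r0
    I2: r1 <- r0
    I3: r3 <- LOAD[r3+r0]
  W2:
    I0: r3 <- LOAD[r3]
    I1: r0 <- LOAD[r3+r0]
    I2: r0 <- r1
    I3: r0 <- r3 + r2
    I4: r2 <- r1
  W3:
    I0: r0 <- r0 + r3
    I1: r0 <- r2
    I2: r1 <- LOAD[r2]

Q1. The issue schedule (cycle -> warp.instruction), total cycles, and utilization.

cycle 0: W0.I0
cycle 1: W1.I0
cycle 2: W2.I0
cycle 3: W3.I0
cycle 4: W0.I1
cycle 5: W3.I1
cycle 6: W3.I2
cycle 7: idle
cycle 8: W1.I1
cycle 9: W2.I1
cycle 10: W1.I2
cycle 11: W0.I2
cycle 12: W1.I3
cycle 13: W0.I3
cycle 14: idle
cycle 15: idle
cycle 16: W2.I2
cycle 17: W2.I3
cycle 18: W2.I4

Answer: 19 cycles, utilization 16/19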